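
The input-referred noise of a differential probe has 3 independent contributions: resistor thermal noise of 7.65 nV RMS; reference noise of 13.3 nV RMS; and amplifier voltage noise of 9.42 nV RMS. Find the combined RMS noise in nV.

18.0 nV

Uncorrelated sources add in power (mean-square): V_tot = √(ΣV_i²)
V_tot = √[(7.65×10⁻⁹)² + (1.33×10⁻⁸)² + (9.42×10⁻⁹)²] = 1.80×10⁻⁸ V = 18.0 nV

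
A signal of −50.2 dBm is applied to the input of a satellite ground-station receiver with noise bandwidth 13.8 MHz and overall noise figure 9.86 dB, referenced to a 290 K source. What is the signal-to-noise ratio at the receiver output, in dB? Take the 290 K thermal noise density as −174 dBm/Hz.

Noise floor: N = −174 + 10 log₁₀(B) + NF
10 log₁₀(1.38×10⁷) = 71.4 dB
N = −174 + 71.4 + 9.86 = −92.74 dBm
SNR = P_sig − N = −50.2 − (−92.74) = 42.54 dB → 42.5 dB

42.5 dB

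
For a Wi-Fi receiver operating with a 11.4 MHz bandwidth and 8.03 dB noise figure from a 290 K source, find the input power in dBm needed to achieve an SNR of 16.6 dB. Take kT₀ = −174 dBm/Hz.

Sensitivity = −174 + 10 log₁₀(B) + NF + SNR_min
= −174 + 70.57 + 8.03 + 16.6
= −78.80 dBm → −78.8 dBm

−78.8 dBm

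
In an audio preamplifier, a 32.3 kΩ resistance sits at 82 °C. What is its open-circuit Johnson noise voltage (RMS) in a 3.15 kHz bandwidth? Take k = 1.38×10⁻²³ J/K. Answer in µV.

T = 82 °C + 273.15 = 355.15 K
V_n = √(4kTRB)
4kTRB = 4 × 1.38×10⁻²³ × 355.15 × 3.23×10⁴ × 3.15×10³ = 1.99×10⁻¹² V²
V_n = √(1.99×10⁻¹²) = 1.41×10⁻⁶ V = 1.41 µV

1.41 µV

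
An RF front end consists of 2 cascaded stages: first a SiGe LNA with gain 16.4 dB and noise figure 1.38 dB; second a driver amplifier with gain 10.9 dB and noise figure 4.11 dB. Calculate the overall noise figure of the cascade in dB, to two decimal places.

Convert to linear (a loss of L dB is a gain of −L dB): F_i = 10^(NF_i/10), G_i = 10^(G_i,dB/10)
  Stage 1: F_1 = 10^(1.38/10) = 1.374, G_1 = 10^(16.4/10) = 43.65
  Stage 2: F_2 = 10^(4.11/10) = 2.576, G_2 = 10^(10.9/10) = 12.30
Friis cascade:
  F = 1.374 + (2.576 − 1)/43.65 = 1.410
NF = 10 log₁₀(1.410) = 1.49 dB

1.49 dB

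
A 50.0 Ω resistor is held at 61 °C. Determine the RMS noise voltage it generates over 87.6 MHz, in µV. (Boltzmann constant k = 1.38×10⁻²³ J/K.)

8.99 µV

T = 61 °C + 273.15 = 334.15 K
V_n = √(4kTRB)
4kTRB = 4 × 1.38×10⁻²³ × 334.15 × 5.00×10¹ × 8.76×10⁷ = 8.08×10⁻¹¹ V²
V_n = √(8.08×10⁻¹¹) = 8.99×10⁻⁶ V = 8.99 µV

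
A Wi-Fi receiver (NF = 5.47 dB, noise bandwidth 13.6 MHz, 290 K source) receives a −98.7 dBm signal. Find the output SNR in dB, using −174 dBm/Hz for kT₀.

−1.5 dB

Noise floor: N = −174 + 10 log₁₀(B) + NF
10 log₁₀(1.36×10⁷) = 71.34 dB
N = −174 + 71.34 + 5.47 = −97.19 dBm
SNR = P_sig − N = −98.7 − (−97.19) = −1.51 dB → −1.5 dB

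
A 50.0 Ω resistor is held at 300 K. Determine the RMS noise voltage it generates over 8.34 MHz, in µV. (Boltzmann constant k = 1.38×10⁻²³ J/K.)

2.63 µV

V_n = √(4kTRB)
4kTRB = 4 × 1.38×10⁻²³ × 300 × 5.00×10¹ × 8.34×10⁶ = 6.91×10⁻¹² V²
V_n = √(6.91×10⁻¹²) = 2.63×10⁻⁶ V = 2.63 µV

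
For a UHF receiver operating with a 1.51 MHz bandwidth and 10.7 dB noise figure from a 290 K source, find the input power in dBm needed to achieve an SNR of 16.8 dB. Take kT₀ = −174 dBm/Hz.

−84.7 dBm

Sensitivity = −174 + 10 log₁₀(B) + NF + SNR_min
= −174 + 61.79 + 10.7 + 16.8
= −84.71 dBm → −84.7 dBm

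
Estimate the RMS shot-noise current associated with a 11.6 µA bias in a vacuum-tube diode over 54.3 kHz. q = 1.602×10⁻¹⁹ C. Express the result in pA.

449 pA

I_n = √(2qI·B)
2qI·B = 2 × 1.602×10⁻¹⁹ × 1.16×10⁻⁵ × 5.43×10⁴ = 2.02×10⁻¹⁹ A²
I_n = √(2.02×10⁻¹⁹) = 4.49×10⁻¹⁰ A = 449 pA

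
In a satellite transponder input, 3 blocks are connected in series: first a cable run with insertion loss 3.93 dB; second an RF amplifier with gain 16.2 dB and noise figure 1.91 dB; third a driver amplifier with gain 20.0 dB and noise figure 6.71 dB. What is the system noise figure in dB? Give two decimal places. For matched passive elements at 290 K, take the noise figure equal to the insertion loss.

6.08 dB

Convert to linear (a loss of L dB is a gain of −L dB): F_i = 10^(NF_i/10), G_i = 10^(G_i,dB/10)
  Stage 1: F_1 = 10^(3.93/10) = 2.472, G_1 = 10^(−3.93/10) = 0.4046
  Stage 2: F_2 = 10^(1.91/10) = 1.552, G_2 = 10^(16.2/10) = 41.69
  Stage 3: F_3 = 10^(6.71/10) = 4.688, G_3 = 10^(20.0/10) = 100.0
Friis cascade:
  F = 2.472 + (1.552 − 1)/0.4046 + (4.688 − 1)/16.87 = 4.056
NF = 10 log₁₀(4.056) = 6.08 dB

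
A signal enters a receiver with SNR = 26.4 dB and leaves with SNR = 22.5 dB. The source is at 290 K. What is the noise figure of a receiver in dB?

3.9 dB

NF (dB) = SNR_in(dB) − SNR_out(dB) when the source is at T₀
NF = 26.4 − 22.5 = 3.9 dB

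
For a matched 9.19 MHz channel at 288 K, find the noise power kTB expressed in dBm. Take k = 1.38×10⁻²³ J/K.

P_n = kTB = 1.38×10⁻²³ × 288 × 9.19×10⁶ = 3.65×10⁻¹⁴ W
In dBm: 10 log₁₀(3.65×10⁻¹⁴ / 10⁻³) = −104.4 dBm

−104.4 dBm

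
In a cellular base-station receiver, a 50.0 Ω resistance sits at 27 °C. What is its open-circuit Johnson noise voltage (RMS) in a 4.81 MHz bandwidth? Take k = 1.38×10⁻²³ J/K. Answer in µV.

T = 27 °C + 273.15 = 300.15 K
V_n = √(4kTRB)
4kTRB = 4 × 1.38×10⁻²³ × 300.15 × 5.00×10¹ × 4.81×10⁶ = 3.98×10⁻¹² V²
V_n = √(3.98×10⁻¹²) = 2.00×10⁻⁶ V = 2.00 µV

2.00 µV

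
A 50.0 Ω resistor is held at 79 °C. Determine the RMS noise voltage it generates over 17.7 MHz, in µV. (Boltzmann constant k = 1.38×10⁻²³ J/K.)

T = 79 °C + 273.15 = 352.15 K
V_n = √(4kTRB)
4kTRB = 4 × 1.38×10⁻²³ × 352.15 × 5.00×10¹ × 1.77×10⁷ = 1.72×10⁻¹¹ V²
V_n = √(1.72×10⁻¹¹) = 4.15×10⁻⁶ V = 4.15 µV

4.15 µV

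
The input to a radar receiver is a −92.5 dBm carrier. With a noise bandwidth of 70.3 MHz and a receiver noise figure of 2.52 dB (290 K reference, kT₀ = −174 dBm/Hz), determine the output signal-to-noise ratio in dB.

0.5 dB

Noise floor: N = −174 + 10 log₁₀(B) + NF
10 log₁₀(7.03×10⁷) = 78.47 dB
N = −174 + 78.47 + 2.52 = −93.01 dBm
SNR = P_sig − N = −92.5 − (−93.01) = 0.51 dB → 0.5 dB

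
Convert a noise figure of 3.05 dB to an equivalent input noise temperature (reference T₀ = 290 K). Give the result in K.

295 K

F = 10^(3.05/10) = 2.01837
T_e = (F − 1)·T₀ = (2.01837 − 1) × 290 = 295 K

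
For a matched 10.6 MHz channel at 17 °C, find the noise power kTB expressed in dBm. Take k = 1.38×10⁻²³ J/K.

T = 17 °C + 273.15 = 290.15 K
P_n = kTB = 1.38×10⁻²³ × 290.15 × 1.06×10⁷ = 4.24×10⁻¹⁴ W
In dBm: 10 log₁₀(4.24×10⁻¹⁴ / 10⁻³) = −103.7 dBm

−103.7 dBm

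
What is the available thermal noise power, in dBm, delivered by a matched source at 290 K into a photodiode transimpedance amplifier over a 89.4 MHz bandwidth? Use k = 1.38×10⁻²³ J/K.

−94.5 dBm

P_n = kTB = 1.38×10⁻²³ × 290 × 8.94×10⁷ = 3.58×10⁻¹³ W
In dBm: 10 log₁₀(3.58×10⁻¹³ / 10⁻³) = −94.5 dBm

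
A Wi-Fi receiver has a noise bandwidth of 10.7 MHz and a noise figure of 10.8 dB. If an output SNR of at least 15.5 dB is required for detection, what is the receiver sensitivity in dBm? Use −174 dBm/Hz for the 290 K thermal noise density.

Sensitivity = −174 + 10 log₁₀(B) + NF + SNR_min
= −174 + 70.29 + 10.8 + 15.5
= −77.41 dBm → −77.4 dBm

−77.4 dBm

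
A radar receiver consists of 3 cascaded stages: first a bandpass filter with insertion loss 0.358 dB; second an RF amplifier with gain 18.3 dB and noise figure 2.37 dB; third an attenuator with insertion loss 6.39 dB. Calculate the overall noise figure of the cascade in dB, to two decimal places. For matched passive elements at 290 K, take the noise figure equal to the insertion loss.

2.85 dB

Convert to linear (a loss of L dB is a gain of −L dB): F_i = 10^(NF_i/10), G_i = 10^(G_i,dB/10)
  Stage 1: F_1 = 10^(0.358/10) = 1.086, G_1 = 10^(−0.358/10) = 0.9209
  Stage 2: F_2 = 10^(2.37/10) = 1.726, G_2 = 10^(18.3/10) = 67.61
  Stage 3: F_3 = 10^(6.39/10) = 4.355, G_3 = 10^(−6.39/10) = 0.2296
Friis cascade:
  F = 1.086 + (1.726 − 1)/0.9209 + (4.355 − 1)/62.26 = 1.928
NF = 10 log₁₀(1.928) = 2.85 dB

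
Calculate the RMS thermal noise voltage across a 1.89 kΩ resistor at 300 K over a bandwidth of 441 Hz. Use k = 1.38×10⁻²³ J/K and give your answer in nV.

V_n = √(4kTRB)
4kTRB = 4 × 1.38×10⁻²³ × 300 × 1.89×10³ × 4.41×10² = 1.38×10⁻¹⁴ V²
V_n = √(1.38×10⁻¹⁴) = 1.17×10⁻⁷ V = 117 nV

117 nV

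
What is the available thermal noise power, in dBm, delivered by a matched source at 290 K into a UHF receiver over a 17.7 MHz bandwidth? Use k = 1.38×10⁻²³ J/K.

−101.5 dBm

P_n = kTB = 1.38×10⁻²³ × 290 × 1.77×10⁷ = 7.08×10⁻¹⁴ W
In dBm: 10 log₁₀(7.08×10⁻¹⁴ / 10⁻³) = −101.5 dBm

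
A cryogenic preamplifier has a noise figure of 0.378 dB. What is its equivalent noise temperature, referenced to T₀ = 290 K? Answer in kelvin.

26.4 K

F = 10^(0.378/10) = 1.09094
T_e = (F − 1)·T₀ = (1.09094 − 1) × 290 = 26.4 K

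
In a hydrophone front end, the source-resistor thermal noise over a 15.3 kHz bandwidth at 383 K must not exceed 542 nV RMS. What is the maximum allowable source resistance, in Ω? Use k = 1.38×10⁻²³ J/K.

Johnson–Nyquist: V_n = √(4kTRB) ⇒ R = V_n² / (4kTB)
4kTB = 4 × 1.38×10⁻²³ × 383 × 1.53×10⁴ = 3.23×10⁻¹⁶
R = (5.42×10⁻⁷)² / 3.23×10⁻¹⁶ = 9.08×10² Ω = 908 Ω

908 Ω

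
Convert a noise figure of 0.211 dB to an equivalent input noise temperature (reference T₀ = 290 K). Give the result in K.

F = 10^(0.211/10) = 1.04978
T_e = (F − 1)·T₀ = (1.04978 − 1) × 290 = 14.4 K

14.4 K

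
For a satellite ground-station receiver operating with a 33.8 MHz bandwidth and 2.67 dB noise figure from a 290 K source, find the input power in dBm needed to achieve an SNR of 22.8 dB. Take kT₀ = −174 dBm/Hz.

−73.2 dBm

Sensitivity = −174 + 10 log₁₀(B) + NF + SNR_min
= −174 + 75.29 + 2.67 + 22.8
= −73.24 dBm → −73.2 dBm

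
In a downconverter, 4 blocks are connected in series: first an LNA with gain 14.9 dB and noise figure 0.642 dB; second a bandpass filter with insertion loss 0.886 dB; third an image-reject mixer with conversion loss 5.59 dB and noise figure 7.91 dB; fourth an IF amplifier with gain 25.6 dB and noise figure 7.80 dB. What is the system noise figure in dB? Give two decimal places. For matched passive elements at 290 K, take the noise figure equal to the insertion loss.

Convert to linear (a loss of L dB is a gain of −L dB): F_i = 10^(NF_i/10), G_i = 10^(G_i,dB/10)
  Stage 1: F_1 = 10^(0.642/10) = 1.159, G_1 = 10^(14.9/10) = 30.90
  Stage 2: F_2 = 10^(0.886/10) = 1.226, G_2 = 10^(−0.886/10) = 0.8155
  Stage 3: F_3 = 10^(7.91/10) = 6.180, G_3 = 10^(−5.59/10) = 0.2761
  Stage 4: F_4 = 10^(7.80/10) = 6.026, G_4 = 10^(25.6/10) = 363.1
Friis cascade:
  F = 1.159 + (1.226 − 1)/30.90 + (6.180 − 1)/25.20 + (6.026 − 1)/6.957 = 2.095
NF = 10 log₁₀(2.095) = 3.21 dB

3.21 dB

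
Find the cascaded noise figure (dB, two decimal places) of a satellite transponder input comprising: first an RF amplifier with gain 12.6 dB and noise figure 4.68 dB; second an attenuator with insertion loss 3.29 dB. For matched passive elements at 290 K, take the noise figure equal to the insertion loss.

Convert to linear (a loss of L dB is a gain of −L dB): F_i = 10^(NF_i/10), G_i = 10^(G_i,dB/10)
  Stage 1: F_1 = 10^(4.68/10) = 2.938, G_1 = 10^(12.6/10) = 18.20
  Stage 2: F_2 = 10^(3.29/10) = 2.133, G_2 = 10^(−3.29/10) = 0.4688
Friis cascade:
  F = 2.938 + (2.133 − 1)/18.20 = 3.000
NF = 10 log₁₀(3.000) = 4.77 dB

4.77 dB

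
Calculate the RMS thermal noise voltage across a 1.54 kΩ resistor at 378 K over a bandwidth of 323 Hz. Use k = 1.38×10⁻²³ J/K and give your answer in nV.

V_n = √(4kTRB)
4kTRB = 4 × 1.38×10⁻²³ × 378 × 1.54×10³ × 3.23×10² = 1.04×10⁻¹⁴ V²
V_n = √(1.04×10⁻¹⁴) = 1.02×10⁻⁷ V = 102 nV

102 nV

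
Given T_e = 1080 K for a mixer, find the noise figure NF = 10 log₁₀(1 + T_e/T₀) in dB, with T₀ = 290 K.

F = 1 + T_e/T₀ = 1 + 1080/290 = 4.72414
NF = 10 log₁₀(4.72414) = 6.74 dB

6.74 dB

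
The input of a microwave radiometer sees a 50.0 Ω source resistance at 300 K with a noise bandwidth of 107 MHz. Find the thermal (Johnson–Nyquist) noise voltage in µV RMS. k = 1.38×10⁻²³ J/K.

9.41 µV

V_n = √(4kTRB)
4kTRB = 4 × 1.38×10⁻²³ × 300 × 5.00×10¹ × 1.07×10⁸ = 8.86×10⁻¹¹ V²
V_n = √(8.86×10⁻¹¹) = 9.41×10⁻⁶ V = 9.41 µV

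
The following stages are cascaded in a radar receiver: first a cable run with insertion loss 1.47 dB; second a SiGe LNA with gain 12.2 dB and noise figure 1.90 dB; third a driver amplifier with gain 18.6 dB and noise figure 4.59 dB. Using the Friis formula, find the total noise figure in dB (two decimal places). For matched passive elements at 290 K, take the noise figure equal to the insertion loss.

Convert to linear (a loss of L dB is a gain of −L dB): F_i = 10^(NF_i/10), G_i = 10^(G_i,dB/10)
  Stage 1: F_1 = 10^(1.47/10) = 1.403, G_1 = 10^(−1.47/10) = 0.7129
  Stage 2: F_2 = 10^(1.90/10) = 1.549, G_2 = 10^(12.2/10) = 16.60
  Stage 3: F_3 = 10^(4.59/10) = 2.877, G_3 = 10^(18.6/10) = 72.44
Friis cascade:
  F = 1.403 + (1.549 − 1)/0.7129 + (2.877 − 1)/11.83 = 2.331
NF = 10 log₁₀(2.331) = 3.68 dB

3.68 dB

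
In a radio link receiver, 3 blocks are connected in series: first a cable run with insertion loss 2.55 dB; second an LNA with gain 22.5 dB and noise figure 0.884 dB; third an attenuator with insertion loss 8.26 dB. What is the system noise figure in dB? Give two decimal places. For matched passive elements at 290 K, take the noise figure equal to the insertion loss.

3.55 dB

Convert to linear (a loss of L dB is a gain of −L dB): F_i = 10^(NF_i/10), G_i = 10^(G_i,dB/10)
  Stage 1: F_1 = 10^(2.55/10) = 1.799, G_1 = 10^(−2.55/10) = 0.5559
  Stage 2: F_2 = 10^(0.884/10) = 1.226, G_2 = 10^(22.5/10) = 177.8
  Stage 3: F_3 = 10^(8.26/10) = 6.699, G_3 = 10^(−8.26/10) = 0.1493
Friis cascade:
  F = 1.799 + (1.226 − 1)/0.5559 + (6.699 − 1)/98.86 = 2.263
NF = 10 log₁₀(2.263) = 3.55 dB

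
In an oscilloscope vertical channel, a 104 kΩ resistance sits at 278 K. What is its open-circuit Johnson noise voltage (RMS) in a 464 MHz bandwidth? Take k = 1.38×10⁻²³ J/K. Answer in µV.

V_n = √(4kTRB)
4kTRB = 4 × 1.38×10⁻²³ × 278 × 1.04×10⁵ × 4.64×10⁸ = 7.41×10⁻⁷ V²
V_n = √(7.41×10⁻⁷) = 8.61×10⁻⁴ V = 861 µV

861 µV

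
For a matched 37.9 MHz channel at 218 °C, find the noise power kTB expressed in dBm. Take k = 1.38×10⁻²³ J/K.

T = 218 °C + 273.15 = 491.15 K
P_n = kTB = 1.38×10⁻²³ × 491.15 × 3.79×10⁷ = 2.57×10⁻¹³ W
In dBm: 10 log₁₀(2.57×10⁻¹³ / 10⁻³) = −95.9 dBm

−95.9 dBm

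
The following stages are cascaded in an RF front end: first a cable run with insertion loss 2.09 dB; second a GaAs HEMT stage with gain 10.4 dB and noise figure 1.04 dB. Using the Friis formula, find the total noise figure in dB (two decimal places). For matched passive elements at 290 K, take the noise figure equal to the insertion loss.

3.13 dB

Convert to linear (a loss of L dB is a gain of −L dB): F_i = 10^(NF_i/10), G_i = 10^(G_i,dB/10)
  Stage 1: F_1 = 10^(2.09/10) = 1.618, G_1 = 10^(−2.09/10) = 0.6180
  Stage 2: F_2 = 10^(1.04/10) = 1.271, G_2 = 10^(10.4/10) = 10.96
Friis cascade:
  F = 1.618 + (1.271 − 1)/0.6180 = 2.056
NF = 10 log₁₀(2.056) = 3.13 dB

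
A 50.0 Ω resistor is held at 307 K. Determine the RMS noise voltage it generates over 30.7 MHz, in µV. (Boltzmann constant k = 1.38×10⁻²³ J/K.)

V_n = √(4kTRB)
4kTRB = 4 × 1.38×10⁻²³ × 307 × 5.00×10¹ × 3.07×10⁷ = 2.60×10⁻¹¹ V²
V_n = √(2.60×10⁻¹¹) = 5.10×10⁻⁶ V = 5.10 µV

5.10 µV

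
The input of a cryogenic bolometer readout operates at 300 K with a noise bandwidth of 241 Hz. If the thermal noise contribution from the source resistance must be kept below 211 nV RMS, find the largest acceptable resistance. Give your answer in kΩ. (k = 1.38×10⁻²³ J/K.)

Johnson–Nyquist: V_n = √(4kTRB) ⇒ R = V_n² / (4kTB)
4kTB = 4 × 1.38×10⁻²³ × 300 × 2.41×10² = 3.99×10⁻¹⁸
R = (2.11×10⁻⁷)² / 3.99×10⁻¹⁸ = 1.12×10⁴ Ω = 11.2 kΩ

11.2 kΩ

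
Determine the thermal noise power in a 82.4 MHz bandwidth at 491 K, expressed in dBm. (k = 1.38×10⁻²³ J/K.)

−92.5 dBm

P_n = kTB = 1.38×10⁻²³ × 491 × 8.24×10⁷ = 5.58×10⁻¹³ W
In dBm: 10 log₁₀(5.58×10⁻¹³ / 10⁻³) = −92.5 dBm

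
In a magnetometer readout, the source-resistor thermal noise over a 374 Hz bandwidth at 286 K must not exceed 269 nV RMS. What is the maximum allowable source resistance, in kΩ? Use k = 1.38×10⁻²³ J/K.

Johnson–Nyquist: V_n = √(4kTRB) ⇒ R = V_n² / (4kTB)
4kTB = 4 × 1.38×10⁻²³ × 286 × 3.74×10² = 5.90×10⁻¹⁸
R = (2.69×10⁻⁷)² / 5.90×10⁻¹⁸ = 1.23×10⁴ Ω = 12.3 kΩ

12.3 kΩ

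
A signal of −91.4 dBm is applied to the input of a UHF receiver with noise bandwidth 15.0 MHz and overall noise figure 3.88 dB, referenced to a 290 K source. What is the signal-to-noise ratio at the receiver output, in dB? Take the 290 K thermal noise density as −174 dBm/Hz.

Noise floor: N = −174 + 10 log₁₀(B) + NF
10 log₁₀(1.50×10⁷) = 71.76 dB
N = −174 + 71.76 + 3.88 = −98.36 dBm
SNR = P_sig − N = −91.4 − (−98.36) = 6.96 dB → 7.0 dB

7.0 dB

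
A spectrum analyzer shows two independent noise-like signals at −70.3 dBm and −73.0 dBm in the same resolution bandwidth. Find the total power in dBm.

−68.4 dBm

Convert to linear, add, convert back:
P₁ = 9.33×10⁻¹¹ W, P₂ = 5.01×10⁻¹¹ W
P_tot = 1.43×10⁻¹⁰ W → 10 log₁₀(P_tot / 10⁻³) = −68.4 dBm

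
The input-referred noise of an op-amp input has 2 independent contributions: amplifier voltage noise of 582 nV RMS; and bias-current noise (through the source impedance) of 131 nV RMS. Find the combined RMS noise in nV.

597 nV

Uncorrelated sources add in power (mean-square): V_tot = √(ΣV_i²)
V_tot = √[(5.82×10⁻⁷)² + (1.31×10⁻⁷)²] = 5.97×10⁻⁷ V = 597 nV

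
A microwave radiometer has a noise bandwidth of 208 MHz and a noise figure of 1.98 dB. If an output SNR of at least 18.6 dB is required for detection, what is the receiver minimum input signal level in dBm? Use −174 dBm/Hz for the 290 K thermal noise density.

Sensitivity = −174 + 10 log₁₀(B) + NF + SNR_min
= −174 + 83.18 + 1.98 + 18.6
= −70.24 dBm → −70.2 dBm

−70.2 dBm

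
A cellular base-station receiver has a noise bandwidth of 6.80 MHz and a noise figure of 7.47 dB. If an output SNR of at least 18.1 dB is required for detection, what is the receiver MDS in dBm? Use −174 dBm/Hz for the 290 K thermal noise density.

−80.1 dBm

Sensitivity = −174 + 10 log₁₀(B) + NF + SNR_min
= −174 + 68.33 + 7.47 + 18.1
= −80.10 dBm → −80.1 dBm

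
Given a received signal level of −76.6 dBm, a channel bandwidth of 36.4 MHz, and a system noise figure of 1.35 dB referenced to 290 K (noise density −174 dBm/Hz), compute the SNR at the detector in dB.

Noise floor: N = −174 + 10 log₁₀(B) + NF
10 log₁₀(3.64×10⁷) = 75.61 dB
N = −174 + 75.61 + 1.35 = −97.04 dBm
SNR = P_sig − N = −76.6 − (−97.04) = 20.44 dB → 20.4 dB

20.4 dB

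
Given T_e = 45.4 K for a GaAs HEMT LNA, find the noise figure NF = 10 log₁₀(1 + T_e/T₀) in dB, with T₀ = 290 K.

0.632 dB

F = 1 + T_e/T₀ = 1 + 45.4/290 = 1.15655
NF = 10 log₁₀(1.15655) = 0.632 dB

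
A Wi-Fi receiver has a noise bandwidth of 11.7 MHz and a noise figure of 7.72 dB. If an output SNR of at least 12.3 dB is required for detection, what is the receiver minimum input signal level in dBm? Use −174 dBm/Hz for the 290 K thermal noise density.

−83.3 dBm

Sensitivity = −174 + 10 log₁₀(B) + NF + SNR_min
= −174 + 70.68 + 7.72 + 12.3
= −83.30 dBm → −83.3 dBm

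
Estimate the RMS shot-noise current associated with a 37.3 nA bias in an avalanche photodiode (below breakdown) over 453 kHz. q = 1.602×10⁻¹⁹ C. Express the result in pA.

I_n = √(2qI·B)
2qI·B = 2 × 1.602×10⁻¹⁹ × 3.73×10⁻⁸ × 4.53×10⁵ = 5.41×10⁻²¹ A²
I_n = √(5.41×10⁻²¹) = 7.36×10⁻¹¹ A = 73.6 pA

73.6 pA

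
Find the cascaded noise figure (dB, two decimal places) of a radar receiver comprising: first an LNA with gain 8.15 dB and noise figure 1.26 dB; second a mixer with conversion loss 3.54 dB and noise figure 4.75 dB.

Convert to linear (a loss of L dB is a gain of −L dB): F_i = 10^(NF_i/10), G_i = 10^(G_i,dB/10)
  Stage 1: F_1 = 10^(1.26/10) = 1.337, G_1 = 10^(8.15/10) = 6.531
  Stage 2: F_2 = 10^(4.75/10) = 2.985, G_2 = 10^(−3.54/10) = 0.4426
Friis cascade:
  F = 1.337 + (2.985 − 1)/6.531 = 1.641
NF = 10 log₁₀(1.641) = 2.15 dB

2.15 dB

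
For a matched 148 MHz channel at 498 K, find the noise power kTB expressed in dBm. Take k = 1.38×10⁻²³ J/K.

P_n = kTB = 1.38×10⁻²³ × 498 × 1.48×10⁸ = 1.02×10⁻¹² W
In dBm: 10 log₁₀(1.02×10⁻¹² / 10⁻³) = −89.9 dBm

−89.9 dBm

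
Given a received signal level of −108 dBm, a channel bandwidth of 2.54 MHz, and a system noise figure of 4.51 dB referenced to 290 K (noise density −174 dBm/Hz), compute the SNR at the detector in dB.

−2.6 dB

Noise floor: N = −174 + 10 log₁₀(B) + NF
10 log₁₀(2.54×10⁶) = 64.05 dB
N = −174 + 64.05 + 4.51 = −105.44 dBm
SNR = P_sig − N = −108 − (−105.44) = −2.56 dB → −2.6 dB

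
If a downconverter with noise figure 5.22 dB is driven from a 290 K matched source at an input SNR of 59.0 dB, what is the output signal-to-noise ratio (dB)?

By definition F = SNR_in/SNR_out, so in dB: SNR_out = SNR_in − NF
SNR_out = 59.0 − 5.22 = 53.78 dB

53.78 dB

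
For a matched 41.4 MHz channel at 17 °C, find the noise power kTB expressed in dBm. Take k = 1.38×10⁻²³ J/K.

T = 17 °C + 273.15 = 290.15 K
P_n = kTB = 1.38×10⁻²³ × 290.15 × 4.14×10⁷ = 1.66×10⁻¹³ W
In dBm: 10 log₁₀(1.66×10⁻¹³ / 10⁻³) = −97.8 dBm

−97.8 dBm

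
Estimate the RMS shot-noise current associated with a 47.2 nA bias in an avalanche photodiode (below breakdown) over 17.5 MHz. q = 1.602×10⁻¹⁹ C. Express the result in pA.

514 pA

I_n = √(2qI·B)
2qI·B = 2 × 1.602×10⁻¹⁹ × 4.72×10⁻⁸ × 1.75×10⁷ = 2.65×10⁻¹⁹ A²
I_n = √(2.65×10⁻¹⁹) = 5.14×10⁻¹⁰ A = 514 pA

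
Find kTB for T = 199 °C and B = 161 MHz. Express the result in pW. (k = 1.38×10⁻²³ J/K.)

T = 199 °C + 273.15 = 472.15 K
P_n = kTB = 1.38×10⁻²³ × 472.15 × 1.61×10⁸ = 1.05×10⁻¹² W = 1.05 pW

1.05 pW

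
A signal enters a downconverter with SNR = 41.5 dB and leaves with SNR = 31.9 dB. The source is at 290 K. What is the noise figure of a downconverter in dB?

9.6 dB

NF (dB) = SNR_in(dB) − SNR_out(dB) when the source is at T₀
NF = 41.5 − 31.9 = 9.6 dB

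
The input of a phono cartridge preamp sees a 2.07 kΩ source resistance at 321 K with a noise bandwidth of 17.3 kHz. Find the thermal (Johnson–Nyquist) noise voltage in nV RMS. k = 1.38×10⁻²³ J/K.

797 nV

V_n = √(4kTRB)
4kTRB = 4 × 1.38×10⁻²³ × 321 × 2.07×10³ × 1.73×10⁴ = 6.35×10⁻¹³ V²
V_n = √(6.35×10⁻¹³) = 7.97×10⁻⁷ V = 797 nV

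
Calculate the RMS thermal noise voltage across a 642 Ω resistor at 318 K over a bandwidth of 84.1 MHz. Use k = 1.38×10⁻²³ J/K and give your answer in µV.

30.8 µV

V_n = √(4kTRB)
4kTRB = 4 × 1.38×10⁻²³ × 318 × 6.42×10² × 8.41×10⁷ = 9.48×10⁻¹⁰ V²
V_n = √(9.48×10⁻¹⁰) = 3.08×10⁻⁵ V = 30.8 µV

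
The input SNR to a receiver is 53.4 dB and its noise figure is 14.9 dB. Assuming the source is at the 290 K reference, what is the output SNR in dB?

38.5 dB

By definition F = SNR_in/SNR_out, so in dB: SNR_out = SNR_in − NF
SNR_out = 53.4 − 14.9 = 38.5 dB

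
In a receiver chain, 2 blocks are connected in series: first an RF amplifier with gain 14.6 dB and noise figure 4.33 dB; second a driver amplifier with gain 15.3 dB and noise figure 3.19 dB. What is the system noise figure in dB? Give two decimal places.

Convert to linear (a loss of L dB is a gain of −L dB): F_i = 10^(NF_i/10), G_i = 10^(G_i,dB/10)
  Stage 1: F_1 = 10^(4.33/10) = 2.710, G_1 = 10^(14.6/10) = 28.84
  Stage 2: F_2 = 10^(3.19/10) = 2.084, G_2 = 10^(15.3/10) = 33.88
Friis cascade:
  F = 2.710 + (2.084 − 1)/28.84 = 2.748
NF = 10 log₁₀(2.748) = 4.39 dB

4.39 dB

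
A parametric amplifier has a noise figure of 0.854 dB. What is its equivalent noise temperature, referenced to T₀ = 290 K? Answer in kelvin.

F = 10^(0.854/10) = 1.21731
T_e = (F − 1)·T₀ = (1.21731 − 1) × 290 = 63.0 K

63.0 K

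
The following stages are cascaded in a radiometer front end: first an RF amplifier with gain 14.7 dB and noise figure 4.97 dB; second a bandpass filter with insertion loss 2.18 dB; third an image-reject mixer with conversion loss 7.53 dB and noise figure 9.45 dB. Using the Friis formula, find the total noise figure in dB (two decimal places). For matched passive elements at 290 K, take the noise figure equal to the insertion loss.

5.56 dB

Convert to linear (a loss of L dB is a gain of −L dB): F_i = 10^(NF_i/10), G_i = 10^(G_i,dB/10)
  Stage 1: F_1 = 10^(4.97/10) = 3.141, G_1 = 10^(14.7/10) = 29.51
  Stage 2: F_2 = 10^(2.18/10) = 1.652, G_2 = 10^(−2.18/10) = 0.6053
  Stage 3: F_3 = 10^(9.45/10) = 8.810, G_3 = 10^(−7.53/10) = 0.1766
Friis cascade:
  F = 3.141 + (1.652 − 1)/29.51 + (8.810 − 1)/17.86 = 3.600
NF = 10 log₁₀(3.600) = 5.56 dB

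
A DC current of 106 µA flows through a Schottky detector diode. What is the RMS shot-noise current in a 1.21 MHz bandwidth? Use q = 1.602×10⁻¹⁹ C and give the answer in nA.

I_n = √(2qI·B)
2qI·B = 2 × 1.602×10⁻¹⁹ × 1.06×10⁻⁴ × 1.21×10⁶ = 4.11×10⁻¹⁷ A²
I_n = √(4.11×10⁻¹⁷) = 6.41×10⁻⁹ A = 6.41 nA

6.41 nA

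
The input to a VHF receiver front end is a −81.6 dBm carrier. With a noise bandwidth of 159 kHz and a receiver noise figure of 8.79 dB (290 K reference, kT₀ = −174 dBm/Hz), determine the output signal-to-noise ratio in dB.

31.6 dB

Noise floor: N = −174 + 10 log₁₀(B) + NF
10 log₁₀(1.59×10⁵) = 52.01 dB
N = −174 + 52.01 + 8.79 = −113.20 dBm
SNR = P_sig − N = −81.6 − (−113.20) = 31.60 dB → 31.6 dB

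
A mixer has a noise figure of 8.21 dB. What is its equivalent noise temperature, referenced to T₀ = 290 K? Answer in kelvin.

F = 10^(8.21/10) = 6.62217
T_e = (F − 1)·T₀ = (6.62217 − 1) × 290 = 1630 K

1630 K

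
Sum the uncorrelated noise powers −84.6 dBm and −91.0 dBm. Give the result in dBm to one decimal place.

Convert to linear, add, convert back:
P₁ = 3.47×10⁻¹² W, P₂ = 7.94×10⁻¹³ W
P_tot = 4.26×10⁻¹² W → 10 log₁₀(P_tot / 10⁻³) = −83.7 dBm

−83.7 dBm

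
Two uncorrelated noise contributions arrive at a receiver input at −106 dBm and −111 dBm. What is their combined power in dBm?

Convert to linear, add, convert back:
P₁ = 2.51×10⁻¹⁴ W, P₂ = 7.94×10⁻¹⁵ W
P_tot = 3.31×10⁻¹⁴ W → 10 log₁₀(P_tot / 10⁻³) = −104.8 dBm

−104.8 dBm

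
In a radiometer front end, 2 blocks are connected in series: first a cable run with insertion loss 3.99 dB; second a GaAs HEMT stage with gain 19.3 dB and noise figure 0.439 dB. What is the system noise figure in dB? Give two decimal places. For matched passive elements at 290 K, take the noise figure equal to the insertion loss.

Convert to linear (a loss of L dB is a gain of −L dB): F_i = 10^(NF_i/10), G_i = 10^(G_i,dB/10)
  Stage 1: F_1 = 10^(3.99/10) = 2.506, G_1 = 10^(−3.99/10) = 0.3990
  Stage 2: F_2 = 10^(0.439/10) = 1.106, G_2 = 10^(19.3/10) = 85.11
Friis cascade:
  F = 2.506 + (1.106 − 1)/0.3990 = 2.773
NF = 10 log₁₀(2.773) = 4.43 dB

4.43 dB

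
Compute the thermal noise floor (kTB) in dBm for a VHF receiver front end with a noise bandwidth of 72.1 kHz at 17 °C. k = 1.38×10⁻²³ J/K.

−125.4 dBm

T = 17 °C + 273.15 = 290.15 K
P_n = kTB = 1.38×10⁻²³ × 290.15 × 7.21×10⁴ = 2.89×10⁻¹⁶ W
In dBm: 10 log₁₀(2.89×10⁻¹⁶ / 10⁻³) = −125.4 dBm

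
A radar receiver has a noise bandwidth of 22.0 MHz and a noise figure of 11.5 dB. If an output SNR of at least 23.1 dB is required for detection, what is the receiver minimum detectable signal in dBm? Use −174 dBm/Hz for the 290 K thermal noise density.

Sensitivity = −174 + 10 log₁₀(B) + NF + SNR_min
= −174 + 73.42 + 11.5 + 23.1
= −65.98 dBm → −66.0 dBm

−66.0 dBm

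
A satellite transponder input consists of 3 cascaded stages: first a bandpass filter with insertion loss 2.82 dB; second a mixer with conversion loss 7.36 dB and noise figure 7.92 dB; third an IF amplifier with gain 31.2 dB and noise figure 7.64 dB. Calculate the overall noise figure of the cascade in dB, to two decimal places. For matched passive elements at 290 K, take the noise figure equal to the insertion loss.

17.92 dB

Convert to linear (a loss of L dB is a gain of −L dB): F_i = 10^(NF_i/10), G_i = 10^(G_i,dB/10)
  Stage 1: F_1 = 10^(2.82/10) = 1.914, G_1 = 10^(−2.82/10) = 0.5224
  Stage 2: F_2 = 10^(7.92/10) = 6.194, G_2 = 10^(−7.36/10) = 0.1837
  Stage 3: F_3 = 10^(7.64/10) = 5.808, G_3 = 10^(31.2/10) = 1318
Friis cascade:
  F = 1.914 + (6.194 − 1)/0.5224 + (5.808 − 1)/0.09594 = 61.97
NF = 10 log₁₀(61.97) = 17.92 dB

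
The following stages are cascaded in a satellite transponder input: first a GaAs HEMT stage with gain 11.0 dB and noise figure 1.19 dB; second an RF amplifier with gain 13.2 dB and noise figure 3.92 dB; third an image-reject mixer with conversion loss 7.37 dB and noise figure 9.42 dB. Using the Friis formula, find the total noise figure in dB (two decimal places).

1.65 dB

Convert to linear (a loss of L dB is a gain of −L dB): F_i = 10^(NF_i/10), G_i = 10^(G_i,dB/10)
  Stage 1: F_1 = 10^(1.19/10) = 1.315, G_1 = 10^(11.0/10) = 12.59
  Stage 2: F_2 = 10^(3.92/10) = 2.466, G_2 = 10^(13.2/10) = 20.89
  Stage 3: F_3 = 10^(9.42/10) = 8.750, G_3 = 10^(−7.37/10) = 0.1832
Friis cascade:
  F = 1.315 + (2.466 − 1)/12.59 + (8.750 − 1)/263.0 = 1.461
NF = 10 log₁₀(1.461) = 1.65 dB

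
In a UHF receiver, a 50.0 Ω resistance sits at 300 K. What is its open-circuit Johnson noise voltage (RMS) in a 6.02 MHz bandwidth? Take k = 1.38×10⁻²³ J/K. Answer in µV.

V_n = √(4kTRB)
4kTRB = 4 × 1.38×10⁻²³ × 300 × 5.00×10¹ × 6.02×10⁶ = 4.98×10⁻¹² V²
V_n = √(4.98×10⁻¹²) = 2.23×10⁻⁶ V = 2.23 µV

2.23 µV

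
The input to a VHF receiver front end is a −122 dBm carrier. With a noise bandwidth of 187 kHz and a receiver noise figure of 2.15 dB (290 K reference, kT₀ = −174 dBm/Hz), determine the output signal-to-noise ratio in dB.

−2.9 dB

Noise floor: N = −174 + 10 log₁₀(B) + NF
10 log₁₀(1.87×10⁵) = 52.72 dB
N = −174 + 52.72 + 2.15 = −119.13 dBm
SNR = P_sig − N = −122 − (−119.13) = −2.87 dB → −2.9 dB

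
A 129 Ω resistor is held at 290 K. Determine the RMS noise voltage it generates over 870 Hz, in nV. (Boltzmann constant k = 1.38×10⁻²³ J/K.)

42.4 nV

V_n = √(4kTRB)
4kTRB = 4 × 1.38×10⁻²³ × 290 × 1.29×10² × 8.70×10² = 1.80×10⁻¹⁵ V²
V_n = √(1.80×10⁻¹⁵) = 4.24×10⁻⁸ V = 42.4 nV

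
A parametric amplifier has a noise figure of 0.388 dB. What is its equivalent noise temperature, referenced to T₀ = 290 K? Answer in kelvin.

F = 10^(0.388/10) = 1.09345
T_e = (F − 1)·T₀ = (1.09345 − 1) × 290 = 27.1 K

27.1 K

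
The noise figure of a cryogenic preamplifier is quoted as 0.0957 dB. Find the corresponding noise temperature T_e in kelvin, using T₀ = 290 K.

F = 10^(0.0957/10) = 1.02228
T_e = (F − 1)·T₀ = (1.02228 − 1) × 290 = 6.46 K

6.46 K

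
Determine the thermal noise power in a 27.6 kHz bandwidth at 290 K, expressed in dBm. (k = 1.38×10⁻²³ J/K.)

P_n = kTB = 1.38×10⁻²³ × 290 × 2.76×10⁴ = 1.10×10⁻¹⁶ W
In dBm: 10 log₁₀(1.10×10⁻¹⁶ / 10⁻³) = −129.6 dBm

−129.6 dBm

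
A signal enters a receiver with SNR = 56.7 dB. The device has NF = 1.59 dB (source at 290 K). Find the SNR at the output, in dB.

By definition F = SNR_in/SNR_out, so in dB: SNR_out = SNR_in − NF
SNR_out = 56.7 − 1.59 = 55.11 dB

55.11 dB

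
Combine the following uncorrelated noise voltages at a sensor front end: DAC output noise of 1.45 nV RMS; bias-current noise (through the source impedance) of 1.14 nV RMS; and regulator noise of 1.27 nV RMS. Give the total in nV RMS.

Uncorrelated sources add in power (mean-square): V_tot = √(ΣV_i²)
V_tot = √[(1.45×10⁻⁹)² + (1.14×10⁻⁹)² + (1.27×10⁻⁹)²] = 2.24×10⁻⁹ V = 2.24 nV

2.24 nV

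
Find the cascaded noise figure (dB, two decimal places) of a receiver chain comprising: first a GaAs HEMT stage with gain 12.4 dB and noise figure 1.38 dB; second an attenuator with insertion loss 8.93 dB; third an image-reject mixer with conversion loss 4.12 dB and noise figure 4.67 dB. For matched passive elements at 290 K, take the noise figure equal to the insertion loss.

4.21 dB

Convert to linear (a loss of L dB is a gain of −L dB): F_i = 10^(NF_i/10), G_i = 10^(G_i,dB/10)
  Stage 1: F_1 = 10^(1.38/10) = 1.374, G_1 = 10^(12.4/10) = 17.38
  Stage 2: F_2 = 10^(8.93/10) = 7.816, G_2 = 10^(−8.93/10) = 0.1279
  Stage 3: F_3 = 10^(4.67/10) = 2.931, G_3 = 10^(−4.12/10) = 0.3873
Friis cascade:
  F = 1.374 + (7.816 − 1)/17.38 + (2.931 − 1)/2.223 = 2.635
NF = 10 log₁₀(2.635) = 4.21 dB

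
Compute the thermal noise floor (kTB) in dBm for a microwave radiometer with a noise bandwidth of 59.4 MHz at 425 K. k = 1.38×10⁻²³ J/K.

P_n = kTB = 1.38×10⁻²³ × 425 × 5.94×10⁷ = 3.48×10⁻¹³ W
In dBm: 10 log₁₀(3.48×10⁻¹³ / 10⁻³) = −94.6 dBm

−94.6 dBm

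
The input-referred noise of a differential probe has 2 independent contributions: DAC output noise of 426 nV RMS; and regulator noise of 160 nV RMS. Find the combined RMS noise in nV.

455 nV

Uncorrelated sources add in power (mean-square): V_tot = √(ΣV_i²)
V_tot = √[(4.26×10⁻⁷)² + (1.60×10⁻⁷)²] = 4.55×10⁻⁷ V = 455 nV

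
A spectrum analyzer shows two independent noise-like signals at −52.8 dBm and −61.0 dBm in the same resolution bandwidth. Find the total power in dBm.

Convert to linear, add, convert back:
P₁ = 5.25×10⁻⁹ W, P₂ = 7.94×10⁻¹⁰ W
P_tot = 6.04×10⁻⁹ W → 10 log₁₀(P_tot / 10⁻³) = −52.2 dBm

−52.2 dBm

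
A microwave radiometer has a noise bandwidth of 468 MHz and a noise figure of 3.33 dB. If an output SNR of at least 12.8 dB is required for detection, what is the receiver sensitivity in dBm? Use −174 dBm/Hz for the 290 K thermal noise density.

Sensitivity = −174 + 10 log₁₀(B) + NF + SNR_min
= −174 + 86.7 + 3.33 + 12.8
= −71.17 dBm → −71.2 dBm

−71.2 dBm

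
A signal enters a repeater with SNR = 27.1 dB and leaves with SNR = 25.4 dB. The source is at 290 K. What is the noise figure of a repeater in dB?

NF (dB) = SNR_in(dB) − SNR_out(dB) when the source is at T₀
NF = 27.1 − 25.4 = 1.7 dB

1.7 dB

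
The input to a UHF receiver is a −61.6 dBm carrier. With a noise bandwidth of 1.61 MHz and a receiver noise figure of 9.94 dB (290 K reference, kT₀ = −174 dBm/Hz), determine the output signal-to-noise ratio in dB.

Noise floor: N = −174 + 10 log₁₀(B) + NF
10 log₁₀(1.61×10⁶) = 62.07 dB
N = −174 + 62.07 + 9.94 = −101.99 dBm
SNR = P_sig − N = −61.6 − (−101.99) = 40.39 dB → 40.4 dB

40.4 dB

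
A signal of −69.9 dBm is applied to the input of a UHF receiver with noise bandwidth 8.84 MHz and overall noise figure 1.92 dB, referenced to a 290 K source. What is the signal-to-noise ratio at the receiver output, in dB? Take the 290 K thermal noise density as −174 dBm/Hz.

32.7 dB

Noise floor: N = −174 + 10 log₁₀(B) + NF
10 log₁₀(8.84×10⁶) = 69.46 dB
N = −174 + 69.46 + 1.92 = −102.62 dBm
SNR = P_sig − N = −69.9 − (−102.62) = 32.72 dB → 32.7 dB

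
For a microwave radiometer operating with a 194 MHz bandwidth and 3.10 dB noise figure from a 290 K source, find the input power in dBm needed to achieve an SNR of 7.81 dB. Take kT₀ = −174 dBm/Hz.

−80.2 dBm

Sensitivity = −174 + 10 log₁₀(B) + NF + SNR_min
= −174 + 82.88 + 3.10 + 7.81
= −80.21 dBm → −80.2 dBm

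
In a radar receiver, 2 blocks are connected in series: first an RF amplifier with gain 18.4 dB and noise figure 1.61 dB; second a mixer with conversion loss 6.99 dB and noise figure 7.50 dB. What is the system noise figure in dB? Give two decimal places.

Convert to linear (a loss of L dB is a gain of −L dB): F_i = 10^(NF_i/10), G_i = 10^(G_i,dB/10)
  Stage 1: F_1 = 10^(1.61/10) = 1.449, G_1 = 10^(18.4/10) = 69.18
  Stage 2: F_2 = 10^(7.50/10) = 5.623, G_2 = 10^(−6.99/10) = 0.2000
Friis cascade:
  F = 1.449 + (5.623 − 1)/69.18 = 1.516
NF = 10 log₁₀(1.516) = 1.81 dB

1.81 dB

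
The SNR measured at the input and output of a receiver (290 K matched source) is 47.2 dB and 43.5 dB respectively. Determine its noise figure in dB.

3.7 dB

NF (dB) = SNR_in(dB) − SNR_out(dB) when the source is at T₀
NF = 47.2 − 43.5 = 3.7 dB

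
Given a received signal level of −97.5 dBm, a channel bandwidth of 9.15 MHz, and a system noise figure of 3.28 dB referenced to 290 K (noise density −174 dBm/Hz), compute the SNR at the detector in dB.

Noise floor: N = −174 + 10 log₁₀(B) + NF
10 log₁₀(9.15×10⁶) = 69.61 dB
N = −174 + 69.61 + 3.28 = −101.11 dBm
SNR = P_sig − N = −97.5 − (−101.11) = 3.61 dB → 3.6 dB

3.6 dB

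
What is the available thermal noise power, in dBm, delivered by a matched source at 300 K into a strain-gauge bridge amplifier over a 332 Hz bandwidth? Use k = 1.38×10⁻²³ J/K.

P_n = kTB = 1.38×10⁻²³ × 300 × 3.32×10² = 1.37×10⁻¹⁸ W
In dBm: 10 log₁₀(1.37×10⁻¹⁸ / 10⁻³) = −148.6 dBm

−148.6 dBm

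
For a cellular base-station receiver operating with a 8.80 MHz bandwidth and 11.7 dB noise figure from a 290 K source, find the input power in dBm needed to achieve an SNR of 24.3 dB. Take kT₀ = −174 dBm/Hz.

−68.6 dBm

Sensitivity = −174 + 10 log₁₀(B) + NF + SNR_min
= −174 + 69.44 + 11.7 + 24.3
= −68.56 dBm → −68.6 dBm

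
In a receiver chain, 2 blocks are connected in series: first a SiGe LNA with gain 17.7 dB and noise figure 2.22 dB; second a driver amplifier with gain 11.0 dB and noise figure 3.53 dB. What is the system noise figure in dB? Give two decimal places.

Convert to linear (a loss of L dB is a gain of −L dB): F_i = 10^(NF_i/10), G_i = 10^(G_i,dB/10)
  Stage 1: F_1 = 10^(2.22/10) = 1.667, G_1 = 10^(17.7/10) = 58.88
  Stage 2: F_2 = 10^(3.53/10) = 2.254, G_2 = 10^(11.0/10) = 12.59
Friis cascade:
  F = 1.667 + (2.254 − 1)/58.88 = 1.689
NF = 10 log₁₀(1.689) = 2.28 dB

2.28 dB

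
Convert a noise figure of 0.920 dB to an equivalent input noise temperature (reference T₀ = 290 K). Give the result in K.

F = 10^(0.920/10) = 1.23595
T_e = (F − 1)·T₀ = (1.23595 − 1) × 290 = 68.4 K

68.4 K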